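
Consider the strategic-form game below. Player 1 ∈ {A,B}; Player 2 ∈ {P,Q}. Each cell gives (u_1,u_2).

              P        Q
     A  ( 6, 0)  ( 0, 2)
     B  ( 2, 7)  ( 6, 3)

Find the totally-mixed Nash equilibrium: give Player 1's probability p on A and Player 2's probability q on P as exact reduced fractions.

P1 indiff ⇒ q·6+(1-q)·0 = q·2+(1-q)·6 ⇒ q(4) = (1-q)(6) ⇒ q = 3/5
P2 indiff ⇒ p·0+(1-p)·7 = p·2+(1-p)·3 ⇒ p(-2) = (1-p)(-4) ⇒ p = 2/3

(p,q) = (2/3, 3/5)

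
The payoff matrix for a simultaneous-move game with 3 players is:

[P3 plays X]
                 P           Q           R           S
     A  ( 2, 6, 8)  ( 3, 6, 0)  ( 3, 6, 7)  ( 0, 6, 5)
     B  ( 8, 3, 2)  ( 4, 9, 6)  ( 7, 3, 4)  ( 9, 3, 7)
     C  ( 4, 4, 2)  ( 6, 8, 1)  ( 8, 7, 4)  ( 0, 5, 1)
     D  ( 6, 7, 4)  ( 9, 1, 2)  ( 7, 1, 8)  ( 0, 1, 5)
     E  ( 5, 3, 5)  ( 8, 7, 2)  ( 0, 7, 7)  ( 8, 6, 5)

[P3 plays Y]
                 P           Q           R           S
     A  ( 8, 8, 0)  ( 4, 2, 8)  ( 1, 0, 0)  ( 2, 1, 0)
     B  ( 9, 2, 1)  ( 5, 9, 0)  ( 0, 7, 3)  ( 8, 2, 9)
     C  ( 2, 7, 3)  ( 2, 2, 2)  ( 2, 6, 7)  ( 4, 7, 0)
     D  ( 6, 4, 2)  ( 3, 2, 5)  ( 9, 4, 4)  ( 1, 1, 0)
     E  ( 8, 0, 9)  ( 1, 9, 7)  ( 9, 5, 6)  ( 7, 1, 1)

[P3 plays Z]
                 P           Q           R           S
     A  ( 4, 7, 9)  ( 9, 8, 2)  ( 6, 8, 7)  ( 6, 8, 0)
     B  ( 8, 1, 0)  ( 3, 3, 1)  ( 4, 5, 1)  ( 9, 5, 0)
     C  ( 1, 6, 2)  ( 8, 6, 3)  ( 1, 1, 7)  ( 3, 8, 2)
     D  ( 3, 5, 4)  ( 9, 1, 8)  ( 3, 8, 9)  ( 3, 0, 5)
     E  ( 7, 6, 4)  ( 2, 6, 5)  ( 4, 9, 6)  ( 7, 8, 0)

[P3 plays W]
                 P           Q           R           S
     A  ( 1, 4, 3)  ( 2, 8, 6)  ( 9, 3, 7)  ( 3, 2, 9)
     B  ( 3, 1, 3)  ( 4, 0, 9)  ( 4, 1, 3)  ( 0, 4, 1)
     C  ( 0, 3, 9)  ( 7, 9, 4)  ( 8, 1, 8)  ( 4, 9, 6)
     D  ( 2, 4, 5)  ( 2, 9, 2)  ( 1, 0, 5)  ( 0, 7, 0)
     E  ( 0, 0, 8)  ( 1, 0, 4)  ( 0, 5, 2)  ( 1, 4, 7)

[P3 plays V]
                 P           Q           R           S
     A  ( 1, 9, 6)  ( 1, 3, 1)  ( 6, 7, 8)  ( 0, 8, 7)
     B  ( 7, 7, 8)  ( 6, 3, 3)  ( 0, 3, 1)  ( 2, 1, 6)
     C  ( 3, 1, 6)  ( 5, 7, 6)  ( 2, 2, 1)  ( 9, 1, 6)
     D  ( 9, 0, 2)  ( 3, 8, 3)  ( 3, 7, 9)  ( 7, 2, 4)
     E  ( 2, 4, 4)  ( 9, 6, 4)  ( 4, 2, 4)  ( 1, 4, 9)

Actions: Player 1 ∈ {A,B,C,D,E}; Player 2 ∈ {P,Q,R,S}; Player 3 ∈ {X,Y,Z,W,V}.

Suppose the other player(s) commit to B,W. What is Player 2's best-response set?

P2 best: {S}

u_2(P vs B,W) = 1
u_2(Q vs B,W) = 0
u_2(R vs B,W) = 1
u_2(S vs B,W) = 4
max payoff 4 at {S}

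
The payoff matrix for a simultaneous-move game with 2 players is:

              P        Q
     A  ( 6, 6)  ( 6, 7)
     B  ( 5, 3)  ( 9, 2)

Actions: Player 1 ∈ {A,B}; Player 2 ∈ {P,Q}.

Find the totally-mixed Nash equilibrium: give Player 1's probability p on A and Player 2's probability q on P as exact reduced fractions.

P1 indiff ⇒ q·6+(1-q)·6 = q·5+(1-q)·9 ⇒ q(1) = (1-q)(3) ⇒ q = 3/4
P2 indiff ⇒ p·6+(1-p)·3 = p·7+(1-p)·2 ⇒ p(-1) = (1-p)(-1) ⇒ p = 1/2

(p,q) = (1/2, 3/4)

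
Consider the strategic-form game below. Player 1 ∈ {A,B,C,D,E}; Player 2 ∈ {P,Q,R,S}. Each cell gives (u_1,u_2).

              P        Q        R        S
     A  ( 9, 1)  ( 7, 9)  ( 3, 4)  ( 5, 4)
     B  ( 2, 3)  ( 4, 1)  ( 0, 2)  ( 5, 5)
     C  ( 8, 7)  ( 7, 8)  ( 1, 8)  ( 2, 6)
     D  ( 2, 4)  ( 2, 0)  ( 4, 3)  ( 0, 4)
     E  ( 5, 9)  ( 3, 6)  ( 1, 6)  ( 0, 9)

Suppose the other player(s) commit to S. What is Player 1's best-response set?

BR_1 = {A,B}

u_1(A vs S) = 5
u_1(B vs S) = 5
u_1(C vs S) = 2
u_1(D vs S) = 0
u_1(E vs S) = 0
max payoff 5 at {A,B}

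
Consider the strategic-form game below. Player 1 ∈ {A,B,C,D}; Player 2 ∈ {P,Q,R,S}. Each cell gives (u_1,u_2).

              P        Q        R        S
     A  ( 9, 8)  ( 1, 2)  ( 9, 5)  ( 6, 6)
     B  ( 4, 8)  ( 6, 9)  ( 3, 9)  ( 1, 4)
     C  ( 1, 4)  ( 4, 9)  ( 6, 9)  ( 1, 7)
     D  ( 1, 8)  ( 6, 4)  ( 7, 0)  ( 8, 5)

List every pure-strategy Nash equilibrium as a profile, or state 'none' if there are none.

(A,P): NE
(A,Q): not NE [P1→D gives 6>1; P2→P gives 8>2]
(A,R): not NE [P2→P gives 8>5]
(A,S): not NE [P1→D gives 8>6; P2→P gives 8>6]
(B,P): not NE [P1→A gives 9>4; P2→R gives 9>8]
(B,Q): NE
(B,R): not NE [P1→A gives 9>3]
(B,S): not NE [P1→D gives 8>1; P2→R gives 9>4]
(C,P): not NE [P1→A gives 9>1; P2→R gives 9>4]
(C,Q): not NE [P1→D gives 6>4]
(C,R): not NE [P1→A gives 9>6]
(C,S): not NE [P1→D gives 8>1; P2→R gives 9>7]
(D,P): not NE [P1→A gives 9>1]
(D,Q): not NE [P2→P gives 8>4]
(D,R): not NE [P1→A gives 9>7; P2→P gives 8>0]
(D,S): not NE [P2→P gives 8>5]

Nash profiles: (A,P), (B,Q)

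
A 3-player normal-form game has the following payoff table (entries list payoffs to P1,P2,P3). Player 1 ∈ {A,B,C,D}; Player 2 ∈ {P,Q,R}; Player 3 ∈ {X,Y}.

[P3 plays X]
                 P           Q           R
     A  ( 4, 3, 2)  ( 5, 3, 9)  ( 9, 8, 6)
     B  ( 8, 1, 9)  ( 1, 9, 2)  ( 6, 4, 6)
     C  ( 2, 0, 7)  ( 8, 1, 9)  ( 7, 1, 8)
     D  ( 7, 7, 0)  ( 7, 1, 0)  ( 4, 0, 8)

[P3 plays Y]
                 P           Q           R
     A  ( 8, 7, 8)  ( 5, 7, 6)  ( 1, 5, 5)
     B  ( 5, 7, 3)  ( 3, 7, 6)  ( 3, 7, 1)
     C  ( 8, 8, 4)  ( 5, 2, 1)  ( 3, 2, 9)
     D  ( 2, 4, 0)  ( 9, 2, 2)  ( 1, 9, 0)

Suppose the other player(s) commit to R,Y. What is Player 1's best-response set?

BR_1 = {B,C}

u_1(A vs R,Y) = 1
u_1(B vs R,Y) = 3
u_1(C vs R,Y) = 3
u_1(D vs R,Y) = 1
max payoff 3 at {B,C}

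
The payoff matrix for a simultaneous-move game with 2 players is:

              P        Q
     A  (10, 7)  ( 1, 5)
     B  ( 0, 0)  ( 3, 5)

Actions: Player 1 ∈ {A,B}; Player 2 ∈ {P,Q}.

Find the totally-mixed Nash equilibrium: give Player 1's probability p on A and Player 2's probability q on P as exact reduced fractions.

(p,q) = (5/7, 1/6)

P1 indiff ⇒ q·10+(1-q)·1 = q·0+(1-q)·3 ⇒ q(10) = (1-q)(2) ⇒ q = 1/6
P2 indiff ⇒ p·7+(1-p)·0 = p·5+(1-p)·5 ⇒ p(2) = (1-p)(5) ⇒ p = 5/7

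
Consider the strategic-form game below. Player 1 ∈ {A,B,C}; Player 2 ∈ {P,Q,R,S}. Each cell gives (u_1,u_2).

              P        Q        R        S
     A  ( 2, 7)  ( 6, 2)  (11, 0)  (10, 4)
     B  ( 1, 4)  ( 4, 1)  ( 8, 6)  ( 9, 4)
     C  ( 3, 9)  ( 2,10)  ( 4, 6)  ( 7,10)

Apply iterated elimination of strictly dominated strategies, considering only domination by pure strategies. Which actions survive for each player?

IESDS → P1:{A,C} P2:{P,Q,S}

P1 drop B (A beats it: P:2>1 Q:6>4 R:11>8 S:10>9)
P2 drop R (P beats it: A:7>0 C:9>6)
P1→{A,C} P2→{P,Q,S}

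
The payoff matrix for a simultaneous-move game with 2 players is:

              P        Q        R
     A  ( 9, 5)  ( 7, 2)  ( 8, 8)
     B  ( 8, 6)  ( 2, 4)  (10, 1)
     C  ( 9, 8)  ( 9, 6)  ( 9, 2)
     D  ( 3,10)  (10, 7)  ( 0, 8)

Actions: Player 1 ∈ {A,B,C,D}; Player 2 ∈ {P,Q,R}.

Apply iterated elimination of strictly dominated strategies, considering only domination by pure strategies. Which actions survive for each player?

Remaining: P1:{A,B,C} P2:{P,R}

P2 drop Q (P beats it: A:5>2 B:6>4 C:8>6 D:10>7)
P1 drop D (A beats it: P:9>3 R:8>0)
P1→{A,B,C} P2→{P,R}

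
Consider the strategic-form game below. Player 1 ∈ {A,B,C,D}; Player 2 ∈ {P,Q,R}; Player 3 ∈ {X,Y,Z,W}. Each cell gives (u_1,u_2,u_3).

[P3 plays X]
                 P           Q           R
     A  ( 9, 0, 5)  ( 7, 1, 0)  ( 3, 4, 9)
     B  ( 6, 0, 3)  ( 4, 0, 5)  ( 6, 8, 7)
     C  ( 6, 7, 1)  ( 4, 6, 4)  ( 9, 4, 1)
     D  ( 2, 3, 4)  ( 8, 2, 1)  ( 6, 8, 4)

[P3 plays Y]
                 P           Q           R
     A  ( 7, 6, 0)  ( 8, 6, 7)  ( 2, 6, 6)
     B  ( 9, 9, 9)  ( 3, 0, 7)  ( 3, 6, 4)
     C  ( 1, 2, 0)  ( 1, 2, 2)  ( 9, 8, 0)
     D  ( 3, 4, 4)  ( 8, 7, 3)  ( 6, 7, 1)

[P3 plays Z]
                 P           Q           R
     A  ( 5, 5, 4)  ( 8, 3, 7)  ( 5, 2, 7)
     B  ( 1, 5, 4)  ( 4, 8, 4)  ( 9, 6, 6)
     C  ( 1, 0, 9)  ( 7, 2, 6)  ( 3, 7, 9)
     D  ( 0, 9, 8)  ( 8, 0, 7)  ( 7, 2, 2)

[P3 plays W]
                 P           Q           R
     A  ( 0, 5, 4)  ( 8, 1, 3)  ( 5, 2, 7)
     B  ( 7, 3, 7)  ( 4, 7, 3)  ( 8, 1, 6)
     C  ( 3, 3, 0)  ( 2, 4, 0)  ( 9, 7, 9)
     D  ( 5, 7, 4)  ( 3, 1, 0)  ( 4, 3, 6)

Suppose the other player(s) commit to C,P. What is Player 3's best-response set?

u_3(X vs C,P) = 1
u_3(Y vs C,P) = 0
u_3(Z vs C,P) = 9
u_3(W vs C,P) = 0
max payoff 9 at {Z}

P3 best: {Z}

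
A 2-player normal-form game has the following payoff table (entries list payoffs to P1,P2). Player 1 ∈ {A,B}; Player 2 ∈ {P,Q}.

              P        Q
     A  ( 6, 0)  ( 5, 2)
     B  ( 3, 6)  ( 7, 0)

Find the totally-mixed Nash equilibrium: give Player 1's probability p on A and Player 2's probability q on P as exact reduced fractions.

P1 indiff ⇒ q·6+(1-q)·5 = q·3+(1-q)·7 ⇒ q(3) = (1-q)(2) ⇒ q = 2/5
P2 indiff ⇒ p·0+(1-p)·6 = p·2+(1-p)·0 ⇒ p(-2) = (1-p)(-6) ⇒ p = 3/4

p=3/4, q=2/5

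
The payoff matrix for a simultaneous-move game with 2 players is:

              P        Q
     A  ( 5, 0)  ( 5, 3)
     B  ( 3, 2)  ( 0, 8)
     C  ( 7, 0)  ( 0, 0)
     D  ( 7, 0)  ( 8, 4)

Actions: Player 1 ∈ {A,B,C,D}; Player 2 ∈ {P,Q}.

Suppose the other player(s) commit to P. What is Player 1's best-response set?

u_1(A vs P) = 5
u_1(B vs P) = 3
u_1(C vs P) = 7
u_1(D vs P) = 7
max payoff 7 at {C,D}

P1 best: {C,D}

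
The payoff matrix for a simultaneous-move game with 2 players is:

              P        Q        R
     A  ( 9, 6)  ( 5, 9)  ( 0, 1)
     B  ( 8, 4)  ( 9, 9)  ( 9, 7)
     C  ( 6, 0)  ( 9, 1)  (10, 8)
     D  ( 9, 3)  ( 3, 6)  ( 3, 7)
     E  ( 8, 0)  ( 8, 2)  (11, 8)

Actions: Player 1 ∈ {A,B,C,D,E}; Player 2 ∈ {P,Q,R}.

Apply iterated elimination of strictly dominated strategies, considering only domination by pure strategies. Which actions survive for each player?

IESDS → P1:{B,C,E} P2:{Q,R}

P2 drop P (Q beats it: A:9>6 B:9>4 C:1>0 D:6>3 E:2>0)
P1 drop A (B beats it: Q:9>5 R:9>0)
P1 drop D (B beats it: Q:9>3 R:9>3)
P1→{B,C,E} P2→{Q,R}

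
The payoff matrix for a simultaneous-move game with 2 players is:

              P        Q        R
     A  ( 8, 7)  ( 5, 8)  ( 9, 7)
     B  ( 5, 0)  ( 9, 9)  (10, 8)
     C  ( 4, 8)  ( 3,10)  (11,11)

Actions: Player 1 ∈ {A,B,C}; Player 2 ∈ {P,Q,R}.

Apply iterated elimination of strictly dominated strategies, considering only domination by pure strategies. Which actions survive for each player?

Survivors P1:{B,C} P2:{Q,R}

P2 drop P (Q beats it: A:8>7 B:9>0 C:10>8)
P1 drop A (B beats it: Q:9>5 R:10>9)
P1→{B,C} P2→{Q,R}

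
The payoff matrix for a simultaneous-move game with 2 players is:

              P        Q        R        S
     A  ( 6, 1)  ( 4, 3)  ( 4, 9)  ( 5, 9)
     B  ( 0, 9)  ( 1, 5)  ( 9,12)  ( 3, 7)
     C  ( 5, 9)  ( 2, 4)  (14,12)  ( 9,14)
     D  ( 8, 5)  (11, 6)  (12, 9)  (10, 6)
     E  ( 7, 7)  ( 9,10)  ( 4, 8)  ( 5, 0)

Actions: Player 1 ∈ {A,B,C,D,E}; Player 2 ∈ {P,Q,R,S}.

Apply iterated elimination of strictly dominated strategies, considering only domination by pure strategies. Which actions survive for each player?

P1 drop A (D beats it: P:8>6 Q:11>4 R:12>4 S:10>5)
P1 drop B (C beats it: P:5>0 Q:2>1 R:14>9 S:9>3)
P1 drop E (D beats it: P:8>7 Q:11>9 R:12>4 S:10>5)
P2 drop P (R beats it: C:12>9 D:9>5)
P2 drop Q (R beats it: C:12>4 D:9>6)
P1→{C,D} P2→{R,S}

Survivors P1:{C,D} P2:{R,S}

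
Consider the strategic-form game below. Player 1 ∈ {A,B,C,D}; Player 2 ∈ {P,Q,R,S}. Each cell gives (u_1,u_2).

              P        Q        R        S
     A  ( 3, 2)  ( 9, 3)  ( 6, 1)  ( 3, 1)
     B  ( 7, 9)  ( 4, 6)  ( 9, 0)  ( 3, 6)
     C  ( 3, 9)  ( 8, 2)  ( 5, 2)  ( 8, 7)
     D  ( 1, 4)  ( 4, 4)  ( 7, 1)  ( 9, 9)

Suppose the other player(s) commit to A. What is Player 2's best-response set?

BR_2 = {Q}

u_2(P vs A) = 2
u_2(Q vs A) = 3
u_2(R vs A) = 1
u_2(S vs A) = 1
max payoff 3 at {Q}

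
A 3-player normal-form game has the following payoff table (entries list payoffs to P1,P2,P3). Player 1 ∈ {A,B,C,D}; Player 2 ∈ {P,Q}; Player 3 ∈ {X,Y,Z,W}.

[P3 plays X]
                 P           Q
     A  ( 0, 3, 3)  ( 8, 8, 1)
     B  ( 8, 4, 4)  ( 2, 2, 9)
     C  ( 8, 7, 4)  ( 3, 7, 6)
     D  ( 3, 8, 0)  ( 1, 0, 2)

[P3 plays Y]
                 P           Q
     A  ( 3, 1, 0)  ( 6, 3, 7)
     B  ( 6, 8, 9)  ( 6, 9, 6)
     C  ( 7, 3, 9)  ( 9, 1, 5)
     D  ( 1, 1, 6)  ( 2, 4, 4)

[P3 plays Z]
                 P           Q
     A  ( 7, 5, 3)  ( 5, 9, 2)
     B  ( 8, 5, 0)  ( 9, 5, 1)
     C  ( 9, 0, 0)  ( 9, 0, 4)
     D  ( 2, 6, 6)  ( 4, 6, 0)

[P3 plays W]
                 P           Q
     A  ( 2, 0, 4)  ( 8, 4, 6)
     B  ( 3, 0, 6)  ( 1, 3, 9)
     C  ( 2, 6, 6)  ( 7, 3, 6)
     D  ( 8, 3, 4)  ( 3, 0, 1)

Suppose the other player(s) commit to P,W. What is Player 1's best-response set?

u_1(A vs P,W) = 2
u_1(B vs P,W) = 3
u_1(C vs P,W) = 2
u_1(D vs P,W) = 8
max payoff 8 at {D}

argmax u_1 = {D}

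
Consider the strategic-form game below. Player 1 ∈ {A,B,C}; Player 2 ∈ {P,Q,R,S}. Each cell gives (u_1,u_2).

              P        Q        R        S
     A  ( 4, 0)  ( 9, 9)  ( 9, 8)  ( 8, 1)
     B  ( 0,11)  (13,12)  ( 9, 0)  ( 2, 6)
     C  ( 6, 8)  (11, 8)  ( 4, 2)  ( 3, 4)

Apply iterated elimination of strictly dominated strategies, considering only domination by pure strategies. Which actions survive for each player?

P2 drop R (Q beats it: A:9>8 B:12>0 C:8>2)
P2 drop S (Q beats it: A:9>1 B:12>6 C:8>4)
P1 drop A (C beats it: P:6>4 Q:11>9)
P1→{B,C} P2→{P,Q}

Survivors P1:{B,C} P2:{P,Q}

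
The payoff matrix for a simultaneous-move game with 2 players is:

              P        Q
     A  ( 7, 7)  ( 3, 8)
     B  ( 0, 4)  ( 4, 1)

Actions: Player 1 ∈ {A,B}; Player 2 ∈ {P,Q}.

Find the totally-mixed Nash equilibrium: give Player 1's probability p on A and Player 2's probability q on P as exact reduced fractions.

P1 indiff ⇒ q·7+(1-q)·3 = q·0+(1-q)·4 ⇒ q(7) = (1-q)(1) ⇒ q = 1/8
P2 indiff ⇒ p·7+(1-p)·4 = p·8+(1-p)·1 ⇒ p(-1) = (1-p)(-3) ⇒ p = 3/4

p=3/4, q=1/8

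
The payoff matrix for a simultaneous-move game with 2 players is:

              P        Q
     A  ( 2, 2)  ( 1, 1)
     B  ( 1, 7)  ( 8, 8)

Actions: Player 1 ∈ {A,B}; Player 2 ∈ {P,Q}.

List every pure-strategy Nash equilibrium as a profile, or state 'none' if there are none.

(A,P): NE
(A,Q): not NE [P1→B gives 8>1; P2→P gives 2>1]
(B,P): not NE [P1→A gives 2>1; P2→Q gives 8>7]
(B,Q): NE

NE set: (A,P), (B,Q)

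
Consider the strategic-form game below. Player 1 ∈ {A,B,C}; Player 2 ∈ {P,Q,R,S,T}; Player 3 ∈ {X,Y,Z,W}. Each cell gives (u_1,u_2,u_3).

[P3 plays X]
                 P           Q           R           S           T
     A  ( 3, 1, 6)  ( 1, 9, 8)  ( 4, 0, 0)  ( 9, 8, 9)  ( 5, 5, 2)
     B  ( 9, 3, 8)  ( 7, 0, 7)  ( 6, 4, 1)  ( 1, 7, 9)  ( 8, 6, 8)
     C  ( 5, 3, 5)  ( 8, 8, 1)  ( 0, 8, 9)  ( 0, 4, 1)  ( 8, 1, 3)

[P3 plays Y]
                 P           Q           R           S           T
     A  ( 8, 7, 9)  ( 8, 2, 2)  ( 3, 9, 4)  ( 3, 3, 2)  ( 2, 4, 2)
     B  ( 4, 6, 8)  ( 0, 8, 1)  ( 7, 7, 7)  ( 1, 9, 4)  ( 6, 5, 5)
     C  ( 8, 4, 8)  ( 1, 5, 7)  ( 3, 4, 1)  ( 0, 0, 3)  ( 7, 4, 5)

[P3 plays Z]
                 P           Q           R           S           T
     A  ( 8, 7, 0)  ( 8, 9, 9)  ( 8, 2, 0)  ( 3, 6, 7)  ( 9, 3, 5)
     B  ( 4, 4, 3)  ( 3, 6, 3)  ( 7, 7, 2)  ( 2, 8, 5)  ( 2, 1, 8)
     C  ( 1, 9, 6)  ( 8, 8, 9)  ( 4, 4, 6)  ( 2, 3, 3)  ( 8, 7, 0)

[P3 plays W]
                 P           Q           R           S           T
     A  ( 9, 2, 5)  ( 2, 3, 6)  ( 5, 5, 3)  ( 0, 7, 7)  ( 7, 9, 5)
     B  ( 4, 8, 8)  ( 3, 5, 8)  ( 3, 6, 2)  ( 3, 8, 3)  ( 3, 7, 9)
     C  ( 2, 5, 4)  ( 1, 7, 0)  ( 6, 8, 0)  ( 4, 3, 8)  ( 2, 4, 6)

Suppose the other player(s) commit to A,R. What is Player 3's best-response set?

argmax u_3 = {Y}

u_3(X vs A,R) = 0
u_3(Y vs A,R) = 4
u_3(Z vs A,R) = 0
u_3(W vs A,R) = 3
max payoff 4 at {Y}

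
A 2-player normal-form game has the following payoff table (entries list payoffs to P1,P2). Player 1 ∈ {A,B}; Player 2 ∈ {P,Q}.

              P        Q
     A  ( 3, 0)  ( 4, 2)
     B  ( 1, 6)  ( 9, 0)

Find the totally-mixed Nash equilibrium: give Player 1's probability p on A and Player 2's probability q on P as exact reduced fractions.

P1 mixes 3/4 on A; P2 mixes 5/7 on P

P1 indiff ⇒ q·3+(1-q)·4 = q·1+(1-q)·9 ⇒ q(2) = (1-q)(5) ⇒ q = 5/7
P2 indiff ⇒ p·0+(1-p)·6 = p·2+(1-p)·0 ⇒ p(-2) = (1-p)(-6) ⇒ p = 3/4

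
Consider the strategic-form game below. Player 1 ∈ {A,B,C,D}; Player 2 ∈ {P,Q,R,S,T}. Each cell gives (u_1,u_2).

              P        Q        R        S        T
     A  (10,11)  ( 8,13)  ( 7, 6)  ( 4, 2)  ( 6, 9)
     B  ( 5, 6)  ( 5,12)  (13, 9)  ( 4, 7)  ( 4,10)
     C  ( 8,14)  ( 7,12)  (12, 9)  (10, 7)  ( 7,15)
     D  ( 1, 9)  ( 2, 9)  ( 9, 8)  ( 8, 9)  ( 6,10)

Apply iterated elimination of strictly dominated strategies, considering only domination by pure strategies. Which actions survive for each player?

Survivors P1:{A,C} P2:{P,Q,T}

P1 drop D (C beats it: P:8>1 Q:7>2 R:12>9 S:10>8 T:7>6)
P2 drop R (Q beats it: A:13>6 B:12>9 C:12>9)
P1 drop B (C beats it: P:8>5 Q:7>5 S:10>4 T:7>4)
P2 drop S (P beats it: A:11>2 C:14>7)
P1→{A,C} P2→{P,Q,T}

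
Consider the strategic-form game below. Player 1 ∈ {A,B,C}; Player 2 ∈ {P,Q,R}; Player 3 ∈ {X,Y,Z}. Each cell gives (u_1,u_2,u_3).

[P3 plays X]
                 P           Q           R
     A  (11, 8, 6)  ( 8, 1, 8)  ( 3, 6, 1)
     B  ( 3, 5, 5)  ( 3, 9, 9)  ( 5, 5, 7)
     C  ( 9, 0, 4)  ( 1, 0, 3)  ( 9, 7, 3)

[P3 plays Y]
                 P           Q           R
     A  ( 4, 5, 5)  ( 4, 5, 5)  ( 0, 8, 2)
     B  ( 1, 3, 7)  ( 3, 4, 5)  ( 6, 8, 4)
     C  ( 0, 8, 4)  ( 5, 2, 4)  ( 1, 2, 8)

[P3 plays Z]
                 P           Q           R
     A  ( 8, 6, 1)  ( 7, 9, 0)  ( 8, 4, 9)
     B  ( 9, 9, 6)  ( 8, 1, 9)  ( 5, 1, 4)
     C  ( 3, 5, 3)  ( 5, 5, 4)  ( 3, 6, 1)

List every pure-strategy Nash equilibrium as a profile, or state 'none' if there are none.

NE set: (A,P,X)

(A,P,X): NE
(A,P,Y): not NE [P2→R gives 8>5; P3→X gives 6>5]
(A,P,Z): not NE [P1→B gives 9>8; P2→Q gives 9>6; P3→X gives 6>1]
(A,Q,X): not NE [P2→P gives 8>1]
(A,Q,Y): not NE [P1→C gives 5>4; P2→R gives 8>5; P3→X gives 8>5]
(A,Q,Z): not NE [P1→B gives 8>7; P3→X gives 8>0]
(A,R,X): not NE [P1→C gives 9>3; P2→P gives 8>6; P3→Z gives 9>1]
(A,R,Y): not NE [P1→B gives 6>0; P3→Z gives 9>2]
(A,R,Z): not NE [P2→Q gives 9>4]
(B,P,X): not NE [P1→A gives 11>3; P2→Q gives 9>5; P3→Y gives 7>5]
(B,P,Y): not NE [P1→A gives 4>1; P2→R gives 8>3]
(B,P,Z): not NE [P3→Y gives 7>6]
(B,Q,X): not NE [P1→A gives 8>3]
(B,Q,Y): not NE [P1→C gives 5>3; P2→R gives 8>4; P3→Z gives 9>5]
(B,Q,Z): not NE [P2→P gives 9>1]
(B,R,X): not NE [P1→C gives 9>5; P2→Q gives 9>5]
(B,R,Y): not NE [P3→X gives 7>4]
(B,R,Z): not NE [P1→A gives 8>5; P2→P gives 9>1; P3→X gives 7>4]
(C,P,X): not NE [P1→A gives 11>9; P2→R gives 7>0]
(C,P,Y): not NE [P1→A gives 4>0]
(C,P,Z): not NE [P1→B gives 9>3; P2→R gives 6>5; P3→Y gives 4>3]
(C,Q,X): not NE [P1→A gives 8>1; P2→R gives 7>0; P3→Z gives 4>3]
(C,Q,Y): not NE [P2→P gives 8>2]
(C,Q,Z): not NE [P1→B gives 8>5; P2→R gives 6>5]
(C,R,X): not NE [P3→Y gives 8>3]
(C,R,Y): not NE [P1→B gives 6>1; P2→P gives 8>2]
(C,R,Z): not NE [P1→A gives 8>3; P3→Y gives 8>1]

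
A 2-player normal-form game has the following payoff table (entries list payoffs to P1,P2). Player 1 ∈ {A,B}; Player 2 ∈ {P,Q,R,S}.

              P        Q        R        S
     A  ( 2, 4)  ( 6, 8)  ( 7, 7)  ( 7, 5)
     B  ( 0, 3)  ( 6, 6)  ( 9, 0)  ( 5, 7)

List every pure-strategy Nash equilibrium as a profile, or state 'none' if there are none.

(A,P): not NE [P2→Q gives 8>4]
(A,Q): NE
(A,R): not NE [P1→B gives 9>7; P2→Q gives 8>7]
(A,S): not NE [P2→Q gives 8>5]
(B,P): not NE [P1→A gives 2>0; P2→S gives 7>3]
(B,Q): not NE [P2→S gives 7>6]
(B,R): not NE [P2→S gives 7>0]
(B,S): not NE [P1→A gives 7>5]

PSNE = {(A,Q)}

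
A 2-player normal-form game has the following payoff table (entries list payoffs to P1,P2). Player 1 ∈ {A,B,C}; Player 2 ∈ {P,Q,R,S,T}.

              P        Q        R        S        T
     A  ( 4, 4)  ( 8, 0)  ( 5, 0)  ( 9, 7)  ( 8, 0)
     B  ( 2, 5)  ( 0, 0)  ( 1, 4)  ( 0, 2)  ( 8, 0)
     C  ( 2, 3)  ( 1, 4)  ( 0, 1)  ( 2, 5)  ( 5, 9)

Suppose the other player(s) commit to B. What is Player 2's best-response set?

argmax u_2 = {P}

u_2(P vs B) = 5
u_2(Q vs B) = 0
u_2(R vs B) = 4
u_2(S vs B) = 2
u_2(T vs B) = 0
max payoff 5 at {P}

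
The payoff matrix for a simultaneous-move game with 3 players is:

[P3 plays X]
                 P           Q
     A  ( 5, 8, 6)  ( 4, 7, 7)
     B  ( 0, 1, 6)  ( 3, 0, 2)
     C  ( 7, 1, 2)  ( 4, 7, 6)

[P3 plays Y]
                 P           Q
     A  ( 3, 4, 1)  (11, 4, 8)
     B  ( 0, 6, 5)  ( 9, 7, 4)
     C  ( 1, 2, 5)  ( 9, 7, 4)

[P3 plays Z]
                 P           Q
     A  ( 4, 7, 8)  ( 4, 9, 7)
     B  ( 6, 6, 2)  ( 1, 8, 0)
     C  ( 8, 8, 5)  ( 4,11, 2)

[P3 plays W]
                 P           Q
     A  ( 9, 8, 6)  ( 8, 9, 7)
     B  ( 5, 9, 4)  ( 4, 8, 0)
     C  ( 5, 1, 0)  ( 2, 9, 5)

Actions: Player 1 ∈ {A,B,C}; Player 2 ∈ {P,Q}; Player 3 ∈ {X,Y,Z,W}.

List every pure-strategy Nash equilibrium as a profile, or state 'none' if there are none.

PSNE = {(A,Q,Y), (C,Q,X)}

(A,P,X): not NE [P1→C gives 7>5; P3→Z gives 8>6]
(A,P,Y): not NE [P3→Z gives 8>1]
(A,P,Z): not NE [P1→C gives 8>4; P2→Q gives 9>7]
(A,P,W): not NE [P2→Q gives 9>8; P3→Z gives 8>6]
(A,Q,X): not NE [P2→P gives 8>7; P3→Y gives 8>7]
(A,Q,Y): NE
(A,Q,Z): not NE [P3→Y gives 8>7]
(A,Q,W): not NE [P3→Y gives 8>7]
(B,P,X): not NE [P1→C gives 7>0]
(B,P,Y): not NE [P1→A gives 3>0; P2→Q gives 7>6; P3→X gives 6>5]
(B,P,Z): not NE [P1→C gives 8>6; P2→Q gives 8>6; P3→X gives 6>2]
(B,P,W): not NE [P1→A gives 9>5; P3→X gives 6>4]
(B,Q,X): not NE [P1→C gives 4>3; P2→P gives 1>0; P3→Y gives 4>2]
(B,Q,Y): not NE [P1→A gives 11>9]
(B,Q,Z): not NE [P1→C gives 4>1; P3→Y gives 4>0]
(B,Q,W): not NE [P1→A gives 8>4; P2→P gives 9>8; P3→Y gives 4>0]
(C,P,X): not NE [P2→Q gives 7>1; P3→Z gives 5>2]
(C,P,Y): not NE [P1→A gives 3>1; P2→Q gives 7>2]
(C,P,Z): not NE [P2→Q gives 11>8]
(C,P,W): not NE [P1→A gives 9>5; P2→Q gives 9>1; P3→Z gives 5>0]
(C,Q,X): NE
(C,Q,Y): not NE [P1→A gives 11>9; P3→X gives 6>4]
(C,Q,Z): not NE [P3→X gives 6>2]
(C,Q,W): not NE [P1→A gives 8>2; P3→X gives 6>5]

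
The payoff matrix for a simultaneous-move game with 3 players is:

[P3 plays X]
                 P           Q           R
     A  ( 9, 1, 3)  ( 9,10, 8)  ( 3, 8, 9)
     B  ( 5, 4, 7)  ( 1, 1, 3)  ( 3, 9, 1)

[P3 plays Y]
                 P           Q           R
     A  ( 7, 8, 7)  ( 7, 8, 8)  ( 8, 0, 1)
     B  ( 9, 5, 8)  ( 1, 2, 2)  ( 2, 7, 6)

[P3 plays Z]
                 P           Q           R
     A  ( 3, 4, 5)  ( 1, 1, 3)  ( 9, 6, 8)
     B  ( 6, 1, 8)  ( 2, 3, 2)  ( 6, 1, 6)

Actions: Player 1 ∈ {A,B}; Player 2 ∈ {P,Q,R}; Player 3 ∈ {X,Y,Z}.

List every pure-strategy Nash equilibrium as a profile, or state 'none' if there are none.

(A,P,X): not NE [P2→Q gives 10>1; P3→Y gives 7>3]
(A,P,Y): not NE [P1→B gives 9>7]
(A,P,Z): not NE [P1→B gives 6>3; P2→R gives 6>4; P3→Y gives 7>5]
(A,Q,X): NE
(A,Q,Y): NE
(A,Q,Z): not NE [P1→B gives 2>1; P2→R gives 6>1; P3→Y gives 8>3]
(A,R,X): not NE [P2→Q gives 10>8]
(A,R,Y): not NE [P2→Q gives 8>0; P3→X gives 9>1]
(A,R,Z): not NE [P3→X gives 9>8]
(B,P,X): not NE [P1→A gives 9>5; P2→R gives 9>4; P3→Z gives 8>7]
(B,P,Y): not NE [P2→R gives 7>5]
(B,P,Z): not NE [P2→Q gives 3>1]
(B,Q,X): not NE [P1→A gives 9>1; P2→R gives 9>1]
(B,Q,Y): not NE [P1→A gives 7>1; P2→R gives 7>2; P3→X gives 3>2]
(B,Q,Z): not NE [P3→X gives 3>2]
(B,R,X): not NE [P3→Z gives 6>1]
(B,R,Y): not NE [P1→A gives 8>2]
(B,R,Z): not NE [P1→A gives 9>6; P2→Q gives 3>1]

NE set: (A,Q,X), (A,Q,Y)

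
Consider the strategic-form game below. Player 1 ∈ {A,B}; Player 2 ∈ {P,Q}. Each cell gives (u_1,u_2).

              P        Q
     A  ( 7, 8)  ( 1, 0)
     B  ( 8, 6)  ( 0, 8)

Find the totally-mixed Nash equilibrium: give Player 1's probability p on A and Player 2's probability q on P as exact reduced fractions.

p=1/5, q=1/2

P1 indiff ⇒ q·7+(1-q)·1 = q·8+(1-q)·0 ⇒ q(-1) = (1-q)(-1) ⇒ q = 1/2
P2 indiff ⇒ p·8+(1-p)·6 = p·0+(1-p)·8 ⇒ p(8) = (1-p)(2) ⇒ p = 1/5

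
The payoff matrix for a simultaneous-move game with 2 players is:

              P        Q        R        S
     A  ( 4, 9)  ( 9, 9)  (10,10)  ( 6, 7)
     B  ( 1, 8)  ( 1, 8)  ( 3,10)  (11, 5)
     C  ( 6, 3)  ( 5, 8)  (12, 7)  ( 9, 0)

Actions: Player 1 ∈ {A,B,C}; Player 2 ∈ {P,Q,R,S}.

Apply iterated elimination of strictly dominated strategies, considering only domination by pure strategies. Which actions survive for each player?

P2 drop P (R beats it: A:10>9 B:10>8 C:7>3)
P2 drop S (Q beats it: A:9>7 B:8>5 C:8>0)
P1 drop B (A beats it: Q:9>1 R:10>3)
P1→{A,C} P2→{Q,R}

IESDS → P1:{A,C} P2:{Q,R}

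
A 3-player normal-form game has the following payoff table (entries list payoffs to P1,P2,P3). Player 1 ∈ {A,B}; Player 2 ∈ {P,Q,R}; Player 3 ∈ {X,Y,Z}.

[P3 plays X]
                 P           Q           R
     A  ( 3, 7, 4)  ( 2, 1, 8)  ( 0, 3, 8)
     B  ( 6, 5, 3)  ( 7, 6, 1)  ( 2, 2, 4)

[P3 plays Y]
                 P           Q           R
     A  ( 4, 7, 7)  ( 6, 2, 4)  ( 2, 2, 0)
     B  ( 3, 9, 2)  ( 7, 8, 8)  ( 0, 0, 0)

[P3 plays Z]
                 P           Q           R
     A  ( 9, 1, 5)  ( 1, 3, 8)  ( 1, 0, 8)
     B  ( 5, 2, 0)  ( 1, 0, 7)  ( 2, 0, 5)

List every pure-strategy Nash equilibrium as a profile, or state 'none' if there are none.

Nash profiles: (A,P,Y), (A,Q,Z)

(A,P,X): not NE [P1→B gives 6>3; P3→Y gives 7>4]
(A,P,Y): NE
(A,P,Z): not NE [P2→Q gives 3>1; P3→Y gives 7>5]
(A,Q,X): not NE [P1→B gives 7>2; P2→P gives 7>1]
(A,Q,Y): not NE [P1→B gives 7>6; P2→P gives 7>2; P3→Z gives 8>4]
(A,Q,Z): NE
(A,R,X): not NE [P1→B gives 2>0; P2→P gives 7>3]
(A,R,Y): not NE [P2→P gives 7>2; P3→Z gives 8>0]
(A,R,Z): not NE [P1→B gives 2>1; P2→Q gives 3>0]
(B,P,X): not NE [P2→Q gives 6>5]
(B,P,Y): not NE [P1→A gives 4>3; P3→X gives 3>2]
(B,P,Z): not NE [P1→A gives 9>5; P3→X gives 3>0]
(B,Q,X): not NE [P3→Y gives 8>1]
(B,Q,Y): not NE [P2→P gives 9>8]
(B,Q,Z): not NE [P2→P gives 2>0; P3→Y gives 8>7]
(B,R,X): not NE [P2→Q gives 6>2; P3→Z gives 5>4]
(B,R,Y): not NE [P1→A gives 2>0; P2→P gives 9>0; P3→Z gives 5>0]
(B,R,Z): not NE [P2→P gives 2>0]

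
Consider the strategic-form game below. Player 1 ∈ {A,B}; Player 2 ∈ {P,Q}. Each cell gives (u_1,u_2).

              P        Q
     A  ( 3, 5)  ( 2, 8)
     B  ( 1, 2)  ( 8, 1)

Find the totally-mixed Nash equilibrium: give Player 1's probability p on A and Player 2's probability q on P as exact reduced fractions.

p=1/4, q=3/4

P1 indiff ⇒ q·3+(1-q)·2 = q·1+(1-q)·8 ⇒ q(2) = (1-q)(6) ⇒ q = 3/4
P2 indiff ⇒ p·5+(1-p)·2 = p·8+(1-p)·1 ⇒ p(-3) = (1-p)(-1) ⇒ p = 1/4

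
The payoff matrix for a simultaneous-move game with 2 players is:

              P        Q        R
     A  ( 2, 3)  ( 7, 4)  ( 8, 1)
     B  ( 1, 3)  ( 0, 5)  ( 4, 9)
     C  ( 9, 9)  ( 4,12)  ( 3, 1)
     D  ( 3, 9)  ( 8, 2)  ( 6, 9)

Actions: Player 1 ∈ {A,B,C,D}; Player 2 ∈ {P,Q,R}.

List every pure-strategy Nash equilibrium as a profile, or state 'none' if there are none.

(A,P): not NE [P1→C gives 9>2; P2→Q gives 4>3]
(A,Q): not NE [P1→D gives 8>7]
(A,R): not NE [P2→Q gives 4>1]
(B,P): not NE [P1→C gives 9>1; P2→R gives 9>3]
(B,Q): not NE [P1→D gives 8>0; P2→R gives 9>5]
(B,R): not NE [P1→A gives 8>4]
(C,P): not NE [P2→Q gives 12>9]
(C,Q): not NE [P1→D gives 8>4]
(C,R): not NE [P1→A gives 8>3; P2→Q gives 12>1]
(D,P): not NE [P1→C gives 9>3]
(D,Q): not NE [P2→R gives 9>2]
(D,R): not NE [P1→A gives 8>6]

PSNE: ∅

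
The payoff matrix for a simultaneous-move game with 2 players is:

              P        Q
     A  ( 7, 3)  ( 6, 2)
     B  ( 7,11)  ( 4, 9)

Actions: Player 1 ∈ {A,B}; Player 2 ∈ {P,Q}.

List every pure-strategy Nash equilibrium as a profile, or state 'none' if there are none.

(A,P): NE
(A,Q): not NE [P2→P gives 3>2]
(B,P): NE
(B,Q): not NE [P1→A gives 6>4; P2→P gives 11>9]

PSNE = {(A,P), (B,P)}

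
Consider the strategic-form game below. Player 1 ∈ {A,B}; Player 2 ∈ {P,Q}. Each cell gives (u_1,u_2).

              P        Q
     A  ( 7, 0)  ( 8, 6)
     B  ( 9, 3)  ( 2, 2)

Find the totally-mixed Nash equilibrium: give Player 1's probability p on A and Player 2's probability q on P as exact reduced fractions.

P1 indiff ⇒ q·7+(1-q)·8 = q·9+(1-q)·2 ⇒ q(-2) = (1-q)(-6) ⇒ q = 3/4
P2 indiff ⇒ p·0+(1-p)·3 = p·6+(1-p)·2 ⇒ p(-6) = (1-p)(-1) ⇒ p = 1/7

(p,q) = (1/7, 3/4)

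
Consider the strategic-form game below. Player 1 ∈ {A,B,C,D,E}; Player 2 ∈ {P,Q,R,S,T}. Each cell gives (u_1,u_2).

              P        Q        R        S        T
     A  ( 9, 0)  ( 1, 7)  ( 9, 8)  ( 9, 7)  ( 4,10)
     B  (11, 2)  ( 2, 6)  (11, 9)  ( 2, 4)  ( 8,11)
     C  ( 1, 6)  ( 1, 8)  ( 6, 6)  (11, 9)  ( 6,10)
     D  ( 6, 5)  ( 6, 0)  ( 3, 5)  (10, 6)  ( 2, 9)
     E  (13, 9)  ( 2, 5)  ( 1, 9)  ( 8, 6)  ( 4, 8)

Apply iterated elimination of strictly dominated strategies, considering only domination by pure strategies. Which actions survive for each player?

P2 drop Q (T beats it: A:10>7 B:11>6 C:10>8 D:9>0 E:8>5)
P2 drop S (T beats it: A:10>7 B:11>4 C:10>9 D:9>6 E:8>6)
P1 drop A (B beats it: P:11>9 R:11>9 T:8>4)
P1 drop C (B beats it: P:11>1 R:11>6 T:8>6)
P1 drop D (B beats it: P:11>6 R:11>3 T:8>2)
P1→{B,E} P2→{P,R,T}

IESDS → P1:{B,E} P2:{P,R,T}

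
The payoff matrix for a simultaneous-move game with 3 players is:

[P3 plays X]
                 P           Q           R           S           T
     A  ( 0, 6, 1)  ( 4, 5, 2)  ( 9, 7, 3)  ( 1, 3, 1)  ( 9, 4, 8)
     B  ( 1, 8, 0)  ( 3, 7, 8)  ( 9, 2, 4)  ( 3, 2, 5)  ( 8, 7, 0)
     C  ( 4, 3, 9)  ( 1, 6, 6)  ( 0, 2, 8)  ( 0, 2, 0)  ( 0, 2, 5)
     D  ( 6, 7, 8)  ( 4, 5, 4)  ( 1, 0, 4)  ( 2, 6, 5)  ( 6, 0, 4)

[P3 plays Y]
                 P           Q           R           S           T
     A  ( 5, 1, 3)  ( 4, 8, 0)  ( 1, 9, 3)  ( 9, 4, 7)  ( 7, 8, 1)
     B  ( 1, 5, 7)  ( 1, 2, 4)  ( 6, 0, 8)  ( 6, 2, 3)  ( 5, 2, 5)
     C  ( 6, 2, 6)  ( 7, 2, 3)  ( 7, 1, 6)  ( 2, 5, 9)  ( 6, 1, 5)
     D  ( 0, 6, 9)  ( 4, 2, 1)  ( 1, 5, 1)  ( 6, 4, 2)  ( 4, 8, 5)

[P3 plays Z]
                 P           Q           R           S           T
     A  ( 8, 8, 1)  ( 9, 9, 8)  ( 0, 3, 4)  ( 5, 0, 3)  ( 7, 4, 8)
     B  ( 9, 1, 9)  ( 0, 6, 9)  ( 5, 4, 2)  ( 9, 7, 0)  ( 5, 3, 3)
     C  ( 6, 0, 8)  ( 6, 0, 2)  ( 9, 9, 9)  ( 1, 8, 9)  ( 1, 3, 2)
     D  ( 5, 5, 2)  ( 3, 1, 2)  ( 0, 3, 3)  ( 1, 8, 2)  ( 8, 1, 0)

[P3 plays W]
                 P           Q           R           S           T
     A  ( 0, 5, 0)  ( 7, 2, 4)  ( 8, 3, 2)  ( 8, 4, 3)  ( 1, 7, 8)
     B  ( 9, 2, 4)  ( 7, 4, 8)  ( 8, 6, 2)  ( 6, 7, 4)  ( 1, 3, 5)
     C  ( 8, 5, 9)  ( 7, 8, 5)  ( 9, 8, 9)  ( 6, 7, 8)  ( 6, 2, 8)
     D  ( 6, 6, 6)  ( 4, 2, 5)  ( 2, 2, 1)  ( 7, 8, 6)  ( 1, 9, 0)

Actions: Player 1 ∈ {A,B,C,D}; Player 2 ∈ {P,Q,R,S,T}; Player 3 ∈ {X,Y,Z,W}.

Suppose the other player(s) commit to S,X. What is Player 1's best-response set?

u_1(A vs S,X) = 1
u_1(B vs S,X) = 3
u_1(C vs S,X) = 0
u_1(D vs S,X) = 2
max payoff 3 at {B}

P1 best: {B}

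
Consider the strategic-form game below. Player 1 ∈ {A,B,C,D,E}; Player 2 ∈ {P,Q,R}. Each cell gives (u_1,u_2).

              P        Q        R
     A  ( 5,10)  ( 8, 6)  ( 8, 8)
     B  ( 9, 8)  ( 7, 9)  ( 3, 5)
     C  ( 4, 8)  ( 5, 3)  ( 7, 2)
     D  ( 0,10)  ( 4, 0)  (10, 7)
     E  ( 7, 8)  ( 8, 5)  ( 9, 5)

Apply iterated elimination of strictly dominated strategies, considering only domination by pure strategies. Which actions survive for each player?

Survivors P1:{A,B,E} P2:{P,Q}

P1 drop C (A beats it: P:5>4 Q:8>5 R:8>7)
P2 drop R (P beats it: A:10>8 B:8>5 D:10>7 E:8>5)
P1 drop D (A beats it: P:5>0 Q:8>4)
P1→{A,B,E} P2→{P,Q}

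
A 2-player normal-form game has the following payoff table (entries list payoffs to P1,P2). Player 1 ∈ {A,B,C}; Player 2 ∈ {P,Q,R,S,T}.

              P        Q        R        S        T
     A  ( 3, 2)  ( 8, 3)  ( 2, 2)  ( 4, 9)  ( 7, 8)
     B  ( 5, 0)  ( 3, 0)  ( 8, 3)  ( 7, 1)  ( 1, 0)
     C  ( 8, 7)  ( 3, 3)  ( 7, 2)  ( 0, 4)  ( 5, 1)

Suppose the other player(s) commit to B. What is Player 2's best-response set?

P2 best: {R}

u_2(P vs B) = 0
u_2(Q vs B) = 0
u_2(R vs B) = 3
u_2(S vs B) = 1
u_2(T vs B) = 0
max payoff 3 at {R}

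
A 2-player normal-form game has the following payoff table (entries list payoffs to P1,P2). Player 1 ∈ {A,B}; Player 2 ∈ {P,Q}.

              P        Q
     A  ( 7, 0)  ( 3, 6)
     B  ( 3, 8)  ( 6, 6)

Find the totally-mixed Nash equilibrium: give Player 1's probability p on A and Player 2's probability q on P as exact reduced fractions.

p=1/4, q=3/7

P1 indiff ⇒ q·7+(1-q)·3 = q·3+(1-q)·6 ⇒ q(4) = (1-q)(3) ⇒ q = 3/7
P2 indiff ⇒ p·0+(1-p)·8 = p·6+(1-p)·6 ⇒ p(-6) = (1-p)(-2) ⇒ p = 1/4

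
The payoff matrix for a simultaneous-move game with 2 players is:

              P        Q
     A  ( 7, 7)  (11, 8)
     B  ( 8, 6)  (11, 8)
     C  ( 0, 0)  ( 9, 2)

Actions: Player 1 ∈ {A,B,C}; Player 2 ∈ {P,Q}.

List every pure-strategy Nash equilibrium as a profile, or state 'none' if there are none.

PSNE = {(A,Q), (B,Q)}

(A,P): not NE [P1→B gives 8>7; P2→Q gives 8>7]
(A,Q): NE
(B,P): not NE [P2→Q gives 8>6]
(B,Q): NE
(C,P): not NE [P1→B gives 8>0; P2→Q gives 2>0]
(C,Q): not NE [P1→B gives 11>9]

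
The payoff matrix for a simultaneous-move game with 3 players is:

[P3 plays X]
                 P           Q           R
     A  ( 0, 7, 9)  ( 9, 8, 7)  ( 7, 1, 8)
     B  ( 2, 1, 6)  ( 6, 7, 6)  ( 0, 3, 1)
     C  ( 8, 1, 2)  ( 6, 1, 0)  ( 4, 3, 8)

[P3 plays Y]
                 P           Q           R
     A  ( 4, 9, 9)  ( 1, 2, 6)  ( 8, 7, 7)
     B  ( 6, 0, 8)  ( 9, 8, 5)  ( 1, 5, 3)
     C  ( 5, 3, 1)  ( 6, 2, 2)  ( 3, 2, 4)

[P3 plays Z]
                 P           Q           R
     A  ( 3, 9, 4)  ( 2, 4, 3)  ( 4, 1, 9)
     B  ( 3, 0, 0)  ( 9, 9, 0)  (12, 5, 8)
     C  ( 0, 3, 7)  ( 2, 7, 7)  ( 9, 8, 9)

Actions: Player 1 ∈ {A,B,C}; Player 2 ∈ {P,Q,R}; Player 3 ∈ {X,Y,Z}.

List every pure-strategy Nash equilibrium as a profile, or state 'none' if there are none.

(A,P,X): not NE [P1→C gives 8>0; P2→Q gives 8>7]
(A,P,Y): not NE [P1→B gives 6>4]
(A,P,Z): not NE [P3→Y gives 9>4]
(A,Q,X): NE
(A,Q,Y): not NE [P1→B gives 9>1; P2→P gives 9>2; P3→X gives 7>6]
(A,Q,Z): not NE [P1→B gives 9>2; P2→P gives 9>4; P3→X gives 7>3]
(A,R,X): not NE [P2→Q gives 8>1; P3→Z gives 9>8]
(A,R,Y): not NE [P2→P gives 9>7; P3→Z gives 9>7]
(A,R,Z): not NE [P1→B gives 12>4; P2→P gives 9>1]
(B,P,X): not NE [P1→C gives 8>2; P2→Q gives 7>1; P3→Y gives 8>6]
(B,P,Y): not NE [P2→Q gives 8>0]
(B,P,Z): not NE [P2→Q gives 9>0; P3→Y gives 8>0]
(B,Q,X): not NE [P1→A gives 9>6]
(B,Q,Y): not NE [P3→X gives 6>5]
(B,Q,Z): not NE [P3→X gives 6>0]
(B,R,X): not NE [P1→A gives 7>0; P2→Q gives 7>3; P3→Z gives 8>1]
(B,R,Y): not NE [P1→A gives 8>1; P2→Q gives 8>5; P3→Z gives 8>3]
(B,R,Z): not NE [P2→Q gives 9>5]
(C,P,X): not NE [P2→R gives 3>1; P3→Z gives 7>2]
(C,P,Y): not NE [P1→B gives 6>5; P3→Z gives 7>1]
(C,P,Z): not NE [P1→B gives 3>0; P2→R gives 8>3]
(C,Q,X): not NE [P1→A gives 9>6; P2→R gives 3>1; P3→Z gives 7>0]
(C,Q,Y): not NE [P1→B gives 9>6; P2→P gives 3>2; P3→Z gives 7>2]
(C,Q,Z): not NE [P1→B gives 9>2; P2→R gives 8>7]
(C,R,X): not NE [P1→A gives 7>4; P3→Z gives 9>8]
(C,R,Y): not NE [P1→A gives 8>3; P2→P gives 3>2; P3→Z gives 9>4]
(C,R,Z): not NE [P1→B gives 12>9]

PSNE = {(A,Q,X)}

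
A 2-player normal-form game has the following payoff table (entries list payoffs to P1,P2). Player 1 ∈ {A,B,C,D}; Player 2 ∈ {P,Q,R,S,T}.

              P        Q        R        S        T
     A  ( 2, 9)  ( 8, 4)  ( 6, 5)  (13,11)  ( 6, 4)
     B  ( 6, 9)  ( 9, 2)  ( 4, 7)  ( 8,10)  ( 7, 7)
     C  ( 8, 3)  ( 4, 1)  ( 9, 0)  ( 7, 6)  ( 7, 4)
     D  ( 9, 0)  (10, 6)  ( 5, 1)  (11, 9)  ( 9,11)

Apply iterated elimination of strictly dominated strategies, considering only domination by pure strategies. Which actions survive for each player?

IESDS → P1:{A,D} P2:{S,T}

P1 drop B (D beats it: P:9>6 Q:10>9 R:5>4 S:11>8 T:9>7)
P2 drop P (S beats it: A:11>9 C:6>3 D:9>0)
P2 drop Q (S beats it: A:11>4 C:6>1 D:9>6)
P2 drop R (S beats it: A:11>5 C:6>0 D:9>1)
P1 drop C (D beats it: S:11>7 T:9>7)
P1→{A,D} P2→{S,T}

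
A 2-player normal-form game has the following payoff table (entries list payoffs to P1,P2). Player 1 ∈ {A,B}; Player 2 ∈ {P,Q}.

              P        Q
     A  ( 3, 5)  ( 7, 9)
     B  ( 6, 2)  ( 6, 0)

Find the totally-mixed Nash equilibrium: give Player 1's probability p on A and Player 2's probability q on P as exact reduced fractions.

p=1/3, q=1/4

P1 indiff ⇒ q·3+(1-q)·7 = q·6+(1-q)·6 ⇒ q(-3) = (1-q)(-1) ⇒ q = 1/4
P2 indiff ⇒ p·5+(1-p)·2 = p·9+(1-p)·0 ⇒ p(-4) = (1-p)(-2) ⇒ p = 1/3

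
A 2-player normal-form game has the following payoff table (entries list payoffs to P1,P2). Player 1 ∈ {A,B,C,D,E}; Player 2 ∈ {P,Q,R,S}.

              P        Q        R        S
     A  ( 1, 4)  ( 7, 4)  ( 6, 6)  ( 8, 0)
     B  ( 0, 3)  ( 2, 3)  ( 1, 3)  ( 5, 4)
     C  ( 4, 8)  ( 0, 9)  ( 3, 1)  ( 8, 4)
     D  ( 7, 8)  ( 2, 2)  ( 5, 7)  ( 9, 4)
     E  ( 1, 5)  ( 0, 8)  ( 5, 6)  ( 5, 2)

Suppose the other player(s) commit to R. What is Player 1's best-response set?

u_1(A vs R) = 6
u_1(B vs R) = 1
u_1(C vs R) = 3
u_1(D vs R) = 5
u_1(E vs R) = 5
max payoff 6 at {A}

BR_1 = {A}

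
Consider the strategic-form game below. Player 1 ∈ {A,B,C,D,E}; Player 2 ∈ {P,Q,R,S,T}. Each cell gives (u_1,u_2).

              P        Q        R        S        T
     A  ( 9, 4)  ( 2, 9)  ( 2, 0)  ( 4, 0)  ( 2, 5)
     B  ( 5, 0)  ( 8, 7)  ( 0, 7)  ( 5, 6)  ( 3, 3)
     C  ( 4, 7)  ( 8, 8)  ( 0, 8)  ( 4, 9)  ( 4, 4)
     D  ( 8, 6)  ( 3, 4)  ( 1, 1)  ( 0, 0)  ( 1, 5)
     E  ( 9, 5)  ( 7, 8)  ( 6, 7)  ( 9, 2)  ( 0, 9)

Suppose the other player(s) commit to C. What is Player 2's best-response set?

u_2(P vs C) = 7
u_2(Q vs C) = 8
u_2(R vs C) = 8
u_2(S vs C) = 9
u_2(T vs C) = 4
max payoff 9 at {S}

BR_2 = {S}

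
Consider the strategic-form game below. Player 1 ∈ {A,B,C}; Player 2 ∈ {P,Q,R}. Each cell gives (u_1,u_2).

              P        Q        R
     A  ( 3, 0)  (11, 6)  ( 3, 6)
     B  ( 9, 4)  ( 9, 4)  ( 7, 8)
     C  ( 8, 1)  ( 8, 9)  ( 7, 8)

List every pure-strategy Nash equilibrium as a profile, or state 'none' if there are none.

PSNE = {(A,Q), (B,R)}

(A,P): not NE [P1→B gives 9>3; P2→R gives 6>0]
(A,Q): NE
(A,R): not NE [P1→C gives 7>3]
(B,P): not NE [P2→R gives 8>4]
(B,Q): not NE [P1→A gives 11>9; P2→R gives 8>4]
(B,R): NE
(C,P): not NE [P1→B gives 9>8; P2→Q gives 9>1]
(C,Q): not NE [P1→A gives 11>8]
(C,R): not NE [P2→Q gives 9>8]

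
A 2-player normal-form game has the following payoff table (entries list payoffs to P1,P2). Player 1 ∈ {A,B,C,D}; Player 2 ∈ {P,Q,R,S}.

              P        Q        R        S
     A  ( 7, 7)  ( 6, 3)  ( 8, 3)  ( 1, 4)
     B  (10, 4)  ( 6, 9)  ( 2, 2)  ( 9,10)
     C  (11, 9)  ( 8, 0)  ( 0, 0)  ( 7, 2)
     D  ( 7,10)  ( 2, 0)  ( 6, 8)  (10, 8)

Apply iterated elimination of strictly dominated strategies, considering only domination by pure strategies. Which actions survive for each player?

P2 drop Q (S beats it: A:4>3 B:10>9 C:2>0 D:8>0)
P2 drop R (P beats it: A:7>3 B:4>2 C:9>0 D:10>8)
P1 drop A (B beats it: P:10>7 S:9>1)
P1→{B,C,D} P2→{P,S}

Remaining: P1:{B,C,D} P2:{P,S}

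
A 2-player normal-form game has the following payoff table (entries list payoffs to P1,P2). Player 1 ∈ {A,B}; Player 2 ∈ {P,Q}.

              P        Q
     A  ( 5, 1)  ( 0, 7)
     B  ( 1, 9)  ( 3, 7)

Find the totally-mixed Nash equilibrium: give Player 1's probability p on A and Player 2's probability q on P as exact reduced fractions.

P1 mixes 1/4 on A; P2 mixes 3/7 on P

P1 indiff ⇒ q·5+(1-q)·0 = q·1+(1-q)·3 ⇒ q(4) = (1-q)(3) ⇒ q = 3/7
P2 indiff ⇒ p·1+(1-p)·9 = p·7+(1-p)·7 ⇒ p(-6) = (1-p)(-2) ⇒ p = 1/4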